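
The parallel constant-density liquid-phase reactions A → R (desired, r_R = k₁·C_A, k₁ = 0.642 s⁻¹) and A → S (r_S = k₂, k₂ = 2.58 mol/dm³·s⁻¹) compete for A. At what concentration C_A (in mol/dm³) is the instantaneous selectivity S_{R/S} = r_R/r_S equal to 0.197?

0.792 mol/dm³

S_{R/S} = (k₁/k₂)·C_A ⇒ C_A = S·k₂/k₁.
= 0.197×2.58/0.642 = 0.792 mol/dm³.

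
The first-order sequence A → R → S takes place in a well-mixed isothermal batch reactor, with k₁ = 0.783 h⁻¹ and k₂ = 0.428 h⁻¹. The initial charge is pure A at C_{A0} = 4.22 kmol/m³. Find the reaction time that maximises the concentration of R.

For first-order series the maximum of C_R occurs at t_opt = ln(k₂/k₁)/(k₂−k₁).
= ln(0.428/0.783)/(0.428−0.783) = ln(0.5466)/-0.3550 = -0.6040/-0.3550 = 1.70 h.

1.70 h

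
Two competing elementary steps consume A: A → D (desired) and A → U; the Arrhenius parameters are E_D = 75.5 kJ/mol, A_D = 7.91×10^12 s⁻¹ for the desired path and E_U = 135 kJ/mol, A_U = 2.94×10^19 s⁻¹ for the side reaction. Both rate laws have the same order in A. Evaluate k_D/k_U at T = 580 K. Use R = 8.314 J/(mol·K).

0.0615

With equal orders, S_{D/U} = k_D/k_U = (A_D/A_U)·exp[(E_U−E_D)/(RT)].
(E_U−E_D)/(RT) = (135−75.5)×10³/(8.314×580) = 59500/4822 = 12.34.
k_D/k_U = (7.91×10^12/2.94×10^19)·exp(12.34) = 2.690×10^-7 × 2.284×10^5 = 0.0615.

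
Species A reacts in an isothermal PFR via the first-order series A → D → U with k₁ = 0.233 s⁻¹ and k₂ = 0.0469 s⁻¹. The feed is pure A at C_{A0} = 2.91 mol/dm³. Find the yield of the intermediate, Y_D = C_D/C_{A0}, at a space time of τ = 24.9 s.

For first-order series with pure A initially, C_D(τ) = k₁C_{A0}/(k₂−k₁)·(e^(−k₁τ) − e^(−k₂τ)).
e^(−k₁τ) = e^(−0.233×24.9) = e^(−5.802) = 0.003022; e^(−k₂τ) = e^(−1.168) = 0.3110.
C_D = 0.233×2.91/(0.0469−0.233) × (0.003022−0.3110) = (-3.643)×(-0.3080) = 1.122 mol/dm³.
Y_D = C_D/C_{A0} = 1.122/2.91 = 0.386.

0.386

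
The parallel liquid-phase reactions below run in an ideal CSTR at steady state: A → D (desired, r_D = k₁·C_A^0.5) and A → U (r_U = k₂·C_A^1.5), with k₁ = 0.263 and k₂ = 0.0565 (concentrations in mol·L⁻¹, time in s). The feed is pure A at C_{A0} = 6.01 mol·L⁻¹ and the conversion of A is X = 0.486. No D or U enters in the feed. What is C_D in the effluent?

1.76 mol·L⁻¹

Exit C_A = C_{A0}(1−X) = 6.01×0.514 = 3.089 mol·L⁻¹.
Rates in a CSTR are evaluated at the outlet concentration: r_D = 0.263×3.089^0.5 = 0.4622, r_U = 0.0565×3.089^1.5 = 0.3068.
Fraction of consumed A going to D: r_D/(r_D+r_U) = 0.6011.
C_D = 0.6011·C_{A0}·X = 0.6011×6.01×0.486 = 1.76 mol·L⁻¹.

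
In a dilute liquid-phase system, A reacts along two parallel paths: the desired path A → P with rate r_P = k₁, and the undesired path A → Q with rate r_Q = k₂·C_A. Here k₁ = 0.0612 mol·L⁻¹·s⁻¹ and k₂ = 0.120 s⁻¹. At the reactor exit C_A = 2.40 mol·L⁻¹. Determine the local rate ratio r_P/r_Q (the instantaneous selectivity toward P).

S_{P/Q} = r_P/r_Q = (k₁)/(k₂·C_A) = (k₁/k₂)·C_A⁻¹.
= (0.0612) / (0.120×2.400) = 0.06120/0.2880 = 0.212.

0.212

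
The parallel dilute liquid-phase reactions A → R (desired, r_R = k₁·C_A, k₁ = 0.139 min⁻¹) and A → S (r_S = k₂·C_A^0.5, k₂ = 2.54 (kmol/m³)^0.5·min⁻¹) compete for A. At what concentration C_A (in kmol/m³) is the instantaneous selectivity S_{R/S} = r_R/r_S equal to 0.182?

11.1 kmol/m³

S_{R/S} = (k₁/k₂)·C_A^0.5 ⇒ C_A = (S·k₂/k₁)^(2).
= (0.182×2.54/0.139)^(2) = (3.326)^(2) = 11.1 kmol/m³.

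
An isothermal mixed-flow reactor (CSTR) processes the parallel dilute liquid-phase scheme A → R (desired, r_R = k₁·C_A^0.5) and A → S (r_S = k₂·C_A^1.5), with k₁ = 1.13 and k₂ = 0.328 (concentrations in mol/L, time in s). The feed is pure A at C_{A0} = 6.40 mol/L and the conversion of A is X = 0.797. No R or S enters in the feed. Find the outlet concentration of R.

3.70 mol/L

Exit C_A = C_{A0}(1−X) = 6.40×0.203 = 1.299 mol/L.
Rates in a CSTR are evaluated at the outlet concentration: r_R = 1.13×1.299^0.5 = 1.288, r_S = 0.328×1.299^1.5 = 0.4857.
Fraction of consumed A going to R: r_R/(r_R+r_S) = 0.7262.
C_R = 0.7262·C_{A0}·X = 0.7262×6.40×0.797 = 3.70 mol/L.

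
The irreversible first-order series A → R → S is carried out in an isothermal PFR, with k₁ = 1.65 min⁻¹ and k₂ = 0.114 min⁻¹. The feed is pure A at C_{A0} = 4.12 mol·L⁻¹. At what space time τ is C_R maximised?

The intermediate peaks when r₁ = r₂, i.e. k₁e^(−k₁τ) = k₂e^(−k₂τ), giving τ_opt = ln(k₂/k₁)/(k₂−k₁).
= ln(0.114/1.65)/(0.114−1.65) = ln(0.06909)/-1.536 = -2.672/-1.536 = 1.74 min.

1.74 min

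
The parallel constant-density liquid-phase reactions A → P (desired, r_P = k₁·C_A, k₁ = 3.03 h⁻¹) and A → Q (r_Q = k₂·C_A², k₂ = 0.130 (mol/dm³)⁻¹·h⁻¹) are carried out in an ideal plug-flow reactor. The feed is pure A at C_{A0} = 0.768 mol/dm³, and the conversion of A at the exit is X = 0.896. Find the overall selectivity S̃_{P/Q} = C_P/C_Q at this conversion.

55.2

C_A = C_{A0}(1−X) = 0.07987 mol/dm³.
Along a PFR/batch, dC_P/dC_A = −r_P/(r_P+r_Q) = −k₁/(k₁+k₂·C_A).
Integrating from C_{A0} to C_A: C_P = (3.03/0.130)·ln[(3.03+0.130·0.768)/(3.03+0.130·0.0799)] = 23.31·ln(3.130/3.040) = 0.6759 mol/dm³.
C_Q = (C_{A0}−C_A)−C_P = 0.01225 mol/dm³; S̃_{P/Q} = 0.6759/0.01225 = 55.2.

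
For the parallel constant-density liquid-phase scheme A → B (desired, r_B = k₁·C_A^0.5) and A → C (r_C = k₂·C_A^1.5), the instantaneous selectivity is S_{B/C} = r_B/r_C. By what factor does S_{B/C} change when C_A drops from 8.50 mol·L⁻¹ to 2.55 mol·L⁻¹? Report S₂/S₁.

3.33

S_{B/C} = (k₁/k₂)·C_A⁻¹, so S₂/S₁ = (C_{A,2}/C_{A,1})⁻¹.
= 8.50/2.55 = 3.33.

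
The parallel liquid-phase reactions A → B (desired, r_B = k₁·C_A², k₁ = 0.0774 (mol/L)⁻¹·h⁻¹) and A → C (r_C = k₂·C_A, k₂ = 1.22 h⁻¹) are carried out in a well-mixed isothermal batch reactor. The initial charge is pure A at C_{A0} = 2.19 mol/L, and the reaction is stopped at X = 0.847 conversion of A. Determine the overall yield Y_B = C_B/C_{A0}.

C_A = C_{A0}(1−X) = 0.3351 mol/L.
Along a PFR/batch, dC_C/dC_A = −r_C/(r_B+r_C) = −k₂/(k₂+k₁·C_A).
Integrating from C_{A0} to C_A: C_C = (1.22/0.0774)·ln[(1.22+0.0774·2.19)/(1.22+0.0774·0.335)] = 15.76·ln(1.390/1.246) = 1.719 mol/L.
Then C_B = (C_{A0}−C_A) − C_C = 1.855 − 1.719 = 0.1359 mol/L.
Y_B = C_B/C_{A0} = 0.1359/2.19 = 0.0620.

0.0620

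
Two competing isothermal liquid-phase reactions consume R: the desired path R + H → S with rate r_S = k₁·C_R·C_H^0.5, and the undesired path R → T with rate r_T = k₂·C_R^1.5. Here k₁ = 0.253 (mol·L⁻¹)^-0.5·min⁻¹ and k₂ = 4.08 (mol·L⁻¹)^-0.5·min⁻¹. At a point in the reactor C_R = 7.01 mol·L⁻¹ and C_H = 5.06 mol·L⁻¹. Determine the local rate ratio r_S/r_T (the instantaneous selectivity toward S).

S_{S/T} = r_S/r_T = (k₁·C_R·C_H^0.5)/(k₂·C_R^1.5) = (k₁/k₂)·C_R^-0.5·C_H^0.5.
= (0.253×7.010×5.060^0.5) / (4.08×7.010^1.5) = 3.989/75.72 = 0.0527.

0.0527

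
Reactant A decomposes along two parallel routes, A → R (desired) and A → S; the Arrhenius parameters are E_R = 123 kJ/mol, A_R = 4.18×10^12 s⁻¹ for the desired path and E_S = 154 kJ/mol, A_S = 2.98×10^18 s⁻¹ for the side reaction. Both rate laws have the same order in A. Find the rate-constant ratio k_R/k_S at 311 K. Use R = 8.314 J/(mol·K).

0.226

With equal orders, S_{R/S} = k_R/k_S = (A_R/A_S)·exp[(E_S−E_R)/(RT)].
(E_S−E_R)/(RT) = (154−123)×10³/(8.314×311) = 31000/2586 = 11.99.
k_R/k_S = (4.18×10^12/2.98×10^18)·exp(11.99) = 1.403×10^-6 × 1.610×10^5 = 0.226.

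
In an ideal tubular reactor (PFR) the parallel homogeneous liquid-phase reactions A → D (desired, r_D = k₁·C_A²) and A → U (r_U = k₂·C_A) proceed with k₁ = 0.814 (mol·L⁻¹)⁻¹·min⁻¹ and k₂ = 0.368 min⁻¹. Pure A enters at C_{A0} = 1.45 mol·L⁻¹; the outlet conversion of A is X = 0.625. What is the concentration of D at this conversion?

C_A = C_{A0}(1−X) = 0.5437 mol·L⁻¹.
Along a PFR/batch, dC_U/dC_A = −r_U/(r_D+r_U) = −k₂/(k₂+k₁·C_A).
Integrating from C_{A0} to C_A: C_U = (0.368/0.814)·ln[(0.368+0.814·1.45)/(0.368+0.814·0.544)] = 0.4521·ln(1.548/0.8106) = 0.2926 mol·L⁻¹.
Then C_D = (C_{A0}−C_A) − C_U = 0.9062 − 0.2926 = 0.6137 mol·L⁻¹.

0.614 mol·L⁻¹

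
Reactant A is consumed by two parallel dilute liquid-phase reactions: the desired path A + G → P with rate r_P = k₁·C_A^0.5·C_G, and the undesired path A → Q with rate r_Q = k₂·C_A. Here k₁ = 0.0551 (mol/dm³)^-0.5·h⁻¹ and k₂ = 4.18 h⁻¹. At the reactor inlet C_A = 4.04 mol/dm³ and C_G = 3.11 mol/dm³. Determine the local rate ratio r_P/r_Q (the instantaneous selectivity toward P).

S_{P/Q} = r_P/r_Q = (k₁·C_A^0.5·C_G)/(k₂·C_A) = (k₁/k₂)·C_A^-0.5·C_G.
= (0.0551×4.040^0.5×3.110) / (4.18×4.040) = 0.3444/16.89 = 0.0204.
The undesired path is higher order in A, so low C_A (CSTR or dilute feed) favours P.

0.0204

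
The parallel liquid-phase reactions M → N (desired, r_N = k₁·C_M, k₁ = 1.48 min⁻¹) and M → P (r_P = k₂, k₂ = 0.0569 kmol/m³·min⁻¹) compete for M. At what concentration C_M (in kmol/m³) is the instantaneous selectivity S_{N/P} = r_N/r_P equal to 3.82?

0.147 kmol/m³

S_{N/P} = (k₁/k₂)·C_M ⇒ C_M = S·k₂/k₁.
= 3.82×0.0569/1.48 = 0.147 kmol/m³.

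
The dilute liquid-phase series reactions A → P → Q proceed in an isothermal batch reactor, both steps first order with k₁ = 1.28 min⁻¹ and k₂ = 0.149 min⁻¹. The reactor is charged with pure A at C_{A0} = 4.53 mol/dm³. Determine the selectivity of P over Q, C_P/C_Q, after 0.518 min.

Solving the coupled first-order balances gives C_P(t) = [k₁/(k₂−k₁)]·C_{A0}·(e^(−k₁t) − e^(−k₂t)).
e^(−k₁t) = e^(−1.28×0.518) = e^(−0.6630) = 0.5153; e^(−k₂t) = e^(−0.07718) = 0.9257.
C_P = 1.28×4.53/(0.149−1.28) × (0.5153−0.9257) = (-5.127)×(-0.4104) = 2.104 mol/dm³.
C_A = C_{A0}e^(−k₁t) = 2.334 mol/dm³, so C_Q = C_{A0}−C_A−C_P = 0.09154 mol/dm³; C_P/C_Q = 23.0.

23.0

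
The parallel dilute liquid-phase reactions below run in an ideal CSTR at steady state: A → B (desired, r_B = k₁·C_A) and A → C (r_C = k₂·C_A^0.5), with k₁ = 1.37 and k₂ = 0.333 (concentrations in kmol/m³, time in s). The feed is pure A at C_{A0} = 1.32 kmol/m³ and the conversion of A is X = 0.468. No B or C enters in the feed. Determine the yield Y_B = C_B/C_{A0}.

Exit C_A = C_{A0}(1−X) = 1.32×0.532 = 0.7022 kmol/m³.
A CSTR operates uniformly at the exit composition, giving r_B = 0.9621 and r_C = 0.2791 (each k·C_A^n at C_A = 0.7022).
Fraction of consumed A going to B: r_B/(r_B+r_C) = 0.7752.
C_B = 0.7752·C_{A0}·X = 0.7752×1.32×0.468 = 0.479 kmol/m³; Y_B = C_B/C_{A0} = 0.363.

0.363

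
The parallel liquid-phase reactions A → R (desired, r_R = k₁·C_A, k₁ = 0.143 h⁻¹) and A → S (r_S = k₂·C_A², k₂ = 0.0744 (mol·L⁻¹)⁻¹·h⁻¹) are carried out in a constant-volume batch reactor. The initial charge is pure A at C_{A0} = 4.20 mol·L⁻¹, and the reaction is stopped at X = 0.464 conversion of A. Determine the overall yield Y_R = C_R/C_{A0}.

C_A = C_{A0}(1−X) = 2.251 mol·L⁻¹.
Along a PFR/batch, dC_R/dC_A = −r_R/(r_R+r_S) = −k₁/(k₁+k₂·C_A).
Integrating from C_{A0} to C_A: C_R = (0.143/0.0744)·ln[(0.143+0.0744·4.20)/(0.143+0.0744·2.25)] = 1.922·ln(0.4555/0.3105) = 0.7365 mol·L⁻¹.
Y_R = C_R/C_{A0} = 0.7365/4.20 = 0.175.

0.175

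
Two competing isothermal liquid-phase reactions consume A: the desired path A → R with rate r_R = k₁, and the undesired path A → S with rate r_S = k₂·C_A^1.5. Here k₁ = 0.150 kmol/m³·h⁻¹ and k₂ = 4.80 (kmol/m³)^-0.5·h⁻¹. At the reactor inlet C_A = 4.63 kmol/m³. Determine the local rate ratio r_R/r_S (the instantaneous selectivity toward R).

0.00314

S_{R/S} = r_R/r_S = (k₁)/(k₂·C_A^1.5) = (k₁/k₂)·C_A^-1.5.
= (0.150) / (4.80×4.630^1.5) = 0.1500/47.82 = 0.00314.
The undesired path is higher order in A, so low C_A (CSTR or dilute feed) favours R.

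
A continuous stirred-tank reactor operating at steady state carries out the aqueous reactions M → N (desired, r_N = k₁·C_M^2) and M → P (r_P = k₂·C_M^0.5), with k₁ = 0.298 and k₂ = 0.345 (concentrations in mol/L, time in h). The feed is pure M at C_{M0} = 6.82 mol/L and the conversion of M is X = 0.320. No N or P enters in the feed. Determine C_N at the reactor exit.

1.96 mol/L

Exit C_M = C_{M0}(1−X) = 6.82×0.680 = 4.638 mol/L.
In a CSTR the entire volume is at exit conditions, so r_N = 0.298×4.638^2 = 6.409 and r_P = 0.345×4.638^0.5 = 0.7430.
Fraction of consumed M going to N: r_N/(r_N+r_P) = 0.8961.
C_N = 0.8961·C_{M0}·X = 0.8961×6.82×0.320 = 1.96 mol/L.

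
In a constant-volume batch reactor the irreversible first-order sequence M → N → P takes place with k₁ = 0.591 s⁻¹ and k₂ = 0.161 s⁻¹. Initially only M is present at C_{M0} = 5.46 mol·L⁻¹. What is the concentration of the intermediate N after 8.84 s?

1.77 mol·L⁻¹

For first-order series with pure M initially, C_N(t) = k₁C_{M0}/(k₂−k₁)·(e^(−k₁t) − e^(−k₂t)).
e^(−k₁t) = e^(−0.591×8.84) = e^(−5.224) = 0.005383; e^(−k₂t) = e^(−1.423) = 0.2409.
C_N = 0.591×5.46/(0.161−0.591) × (0.005383−0.2409) = (-7.504)×(-0.2355) = 1.768 mol·L⁻¹.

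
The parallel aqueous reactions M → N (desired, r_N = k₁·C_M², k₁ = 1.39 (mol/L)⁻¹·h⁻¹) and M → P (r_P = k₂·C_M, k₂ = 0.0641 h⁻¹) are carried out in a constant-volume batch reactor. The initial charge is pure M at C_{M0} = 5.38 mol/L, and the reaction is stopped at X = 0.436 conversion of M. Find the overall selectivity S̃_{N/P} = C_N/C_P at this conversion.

88.8

C_M = C_{M0}(1−X) = 3.034 mol/L.
Along a PFR/batch, dC_P/dC_M = −r_P/(r_N+r_P) = −k₂/(k₂+k₁·C_M).
Integrating from C_{M0} to C_M: C_P = (0.0641/1.39)·ln[(0.0641+1.39·5.38)/(0.0641+1.39·3.03)] = 0.04612·ln(7.542/4.282) = 0.02611 mol/L.
Then C_N = (C_{M0}−C_M) − C_P = 2.346 − 0.02611 = 2.320 mol/L.
S̃_{N/P} = C_N/C_P = 2.320/0.02611 = 88.8.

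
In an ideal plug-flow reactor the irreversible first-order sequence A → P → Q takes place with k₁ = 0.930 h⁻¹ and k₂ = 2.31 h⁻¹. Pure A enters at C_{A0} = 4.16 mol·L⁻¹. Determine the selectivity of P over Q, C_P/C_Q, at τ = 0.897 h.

For first-order series with pure A initially, C_P(τ) = k₁C_{A0}/(k₂−k₁)·(e^(−k₁τ) − e^(−k₂τ)).
e^(−k₁τ) = e^(−0.930×0.897) = e^(−0.8342) = 0.4342; e^(−k₂τ) = e^(−2.072) = 0.1259.
C_P = 0.930×4.16/(2.31−0.930) × (0.4342−0.1259) = 2.803×0.3083 = 0.8643 mol·L⁻¹.
C_A = C_{A0}e^(−k₁τ) = 1.806 mol·L⁻¹, so C_Q = C_{A0}−C_A−C_P = 1.489 mol·L⁻¹; C_P/C_Q = 0.580.

0.580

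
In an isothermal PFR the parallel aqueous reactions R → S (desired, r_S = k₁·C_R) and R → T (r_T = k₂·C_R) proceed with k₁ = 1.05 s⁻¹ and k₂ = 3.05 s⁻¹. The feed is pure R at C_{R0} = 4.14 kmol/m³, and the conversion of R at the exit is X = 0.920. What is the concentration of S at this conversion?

C_R = C_{R0}(1−X) = 0.3312 kmol/m³.
Both paths are first order in R, so the instantaneous fraction to S is constant: dC_S/d(−C_R) = k₁/(k₁+k₂) = 0.2561.
C_S = 0.2561·(C_{R0}−C_R) = 0.2561×3.809 = 0.975 kmol/m³.

0.975 kmol/m³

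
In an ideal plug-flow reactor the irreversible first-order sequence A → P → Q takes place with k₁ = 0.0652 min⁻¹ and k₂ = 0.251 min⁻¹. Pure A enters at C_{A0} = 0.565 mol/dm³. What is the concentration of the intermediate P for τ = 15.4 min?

0.0685 mol/dm³

Solving the coupled first-order balances gives C_P(τ) = [k₁/(k₂−k₁)]·C_{A0}·(e^(−k₁τ) − e^(−k₂τ)).
e^(−k₁τ) = e^(−0.0652×15.4) = e^(−1.004) = 0.3664; e^(−k₂τ) = e^(−3.865) = 0.02095.
C_P = 0.0652×0.565/(0.251−0.0652) × (0.3664−0.02095) = 0.1983×0.3454 = 0.06849 mol/dm³.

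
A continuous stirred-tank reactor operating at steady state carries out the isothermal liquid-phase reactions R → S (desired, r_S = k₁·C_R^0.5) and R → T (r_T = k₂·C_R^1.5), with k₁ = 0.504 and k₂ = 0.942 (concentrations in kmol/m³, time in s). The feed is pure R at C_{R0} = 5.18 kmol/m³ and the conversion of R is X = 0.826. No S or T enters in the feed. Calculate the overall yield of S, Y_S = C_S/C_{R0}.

Exit C_R = C_{R0}(1−X) = 5.18×0.174 = 0.9013 kmol/m³.
A CSTR operates uniformly at the exit composition, giving r_S = 0.4785 and r_T = 0.8061 (each k·C_R^n at C_R = 0.9013).
Fraction of consumed R going to S: r_S/(r_S+r_T) = 0.3725.
C_S = 0.3725·C_{R0}·X = 0.3725×5.18×0.826 = 1.59 kmol/m³; Y_S = C_S/C_{R0} = 0.308.

0.308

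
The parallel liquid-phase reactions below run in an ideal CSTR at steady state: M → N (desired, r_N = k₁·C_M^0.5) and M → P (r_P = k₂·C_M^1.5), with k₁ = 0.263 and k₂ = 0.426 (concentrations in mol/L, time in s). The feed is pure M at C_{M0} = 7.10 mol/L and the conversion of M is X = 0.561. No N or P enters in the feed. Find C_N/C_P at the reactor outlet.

Exit C_M = C_{M0}(1−X) = 7.10×0.439 = 3.117 mol/L.
A CSTR operates uniformly at the exit composition, giving r_N = 0.4643 and r_P = 2.344 (each k·C_M^n at C_M = 3.117).
Overall selectivity = C_N/C_P = r_Nτ/(r_Pτ) = r_N/r_P = 0.198.

0.198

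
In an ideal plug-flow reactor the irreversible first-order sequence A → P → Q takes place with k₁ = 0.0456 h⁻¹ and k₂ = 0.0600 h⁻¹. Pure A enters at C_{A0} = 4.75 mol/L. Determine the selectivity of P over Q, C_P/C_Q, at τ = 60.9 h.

0.140

Solving the coupled first-order balances gives C_P(τ) = [k₁/(k₂−k₁)]·C_{A0}·(e^(−k₁τ) − e^(−k₂τ)).
e^(−k₁τ) = e^(−0.0456×60.9) = e^(−2.777) = 0.06222; e^(−k₂τ) = e^(−3.654) = 0.02589.
C_P = 0.0456×4.75/(0.0600−0.0456) × (0.06222−0.02589) = 15.04×0.03634 = 0.5465 mol/L.
C_A = C_{A0}e^(−k₁τ) = 0.2956 mol/L, so C_Q = C_{A0}−C_A−C_P = 3.908 mol/L; C_P/C_Q = 0.140.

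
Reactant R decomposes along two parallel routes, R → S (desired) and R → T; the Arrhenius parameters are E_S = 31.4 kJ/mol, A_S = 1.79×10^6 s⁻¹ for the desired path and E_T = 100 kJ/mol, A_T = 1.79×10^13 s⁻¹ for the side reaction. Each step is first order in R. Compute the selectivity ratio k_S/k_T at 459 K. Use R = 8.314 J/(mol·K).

k_S/k_T = (A_S/A_T)·exp[−(E_S−E_T)/(RT)] = (A_S/A_T)·exp[(E_T−E_S)/(RT)].
(E_T−E_S)/(RT) = (100−31.4)×10³/(8.314×459) = 68600/3816 = 17.98.
k_S/k_T = (1.79×10^6/1.79×10^13)·exp(17.98) = 1.000×10^-7 × 6.413×10^7 = 6.41.
Since E_S < E_T, lowering the temperature improves selectivity toward S.

6.41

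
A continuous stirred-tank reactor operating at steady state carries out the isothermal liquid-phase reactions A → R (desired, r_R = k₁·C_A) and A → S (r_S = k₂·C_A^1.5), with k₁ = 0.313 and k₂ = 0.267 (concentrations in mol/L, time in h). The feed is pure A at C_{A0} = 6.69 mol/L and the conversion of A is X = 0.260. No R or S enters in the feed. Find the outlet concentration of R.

0.600 mol/L

Exit C_A = C_{A0}(1−X) = 6.69×0.740 = 4.951 mol/L.
In a CSTR the entire volume is at exit conditions, so r_R = 0.313×4.951 = 1.550 and r_S = 0.267×4.951^1.5 = 2.941.
Fraction of consumed A going to R: r_R/(r_R+r_S) = 0.3451.
C_R = 0.3451·C_{A0}·X = 0.3451×6.69×0.260 = 0.600 mol/L.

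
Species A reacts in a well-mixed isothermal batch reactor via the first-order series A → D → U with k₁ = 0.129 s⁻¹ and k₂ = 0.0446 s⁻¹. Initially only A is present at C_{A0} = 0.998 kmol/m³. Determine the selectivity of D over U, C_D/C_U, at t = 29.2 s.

0.637

For first-order series with pure A initially, C_D(t) = k₁C_{A0}/(k₂−k₁)·(e^(−k₁t) − e^(−k₂t)).
e^(−k₁t) = e^(−0.129×29.2) = e^(−3.767) = 0.02313; e^(−k₂t) = e^(−1.302) = 0.2719.
C_D = 0.129×0.998/(0.0446−0.129) × (0.02313−0.2719) = (-1.525)×(-0.2488) = 0.3795 kmol/m³.
C_A = C_{A0}e^(−k₁t) = 0.02308 kmol/m³, so C_U = C_{A0}−C_A−C_D = 0.5954 kmol/m³; C_D/C_U = 0.637.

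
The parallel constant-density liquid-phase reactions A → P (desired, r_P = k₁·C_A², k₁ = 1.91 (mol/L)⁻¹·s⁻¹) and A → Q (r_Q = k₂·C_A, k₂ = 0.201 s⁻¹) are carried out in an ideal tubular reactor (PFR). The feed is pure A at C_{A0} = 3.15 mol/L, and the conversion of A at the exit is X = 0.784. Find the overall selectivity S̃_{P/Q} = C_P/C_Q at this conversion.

C_A = C_{A0}(1−X) = 0.6804 mol/L.
Along a PFR/batch, dC_Q/dC_A = −r_Q/(r_P+r_Q) = −k₂/(k₂+k₁·C_A).
Integrating from C_{A0} to C_A: C_Q = (0.201/1.91)·ln[(0.201+1.91·3.15)/(0.201+1.91·0.680)] = 0.1052·ln(6.217/1.501) = 0.1496 mol/L.
Then C_P = (C_{A0}−C_A) − C_Q = 2.470 − 0.1496 = 2.320 mol/L.
S̃_{P/Q} = C_P/C_Q = 2.320/0.1496 = 15.5.

15.5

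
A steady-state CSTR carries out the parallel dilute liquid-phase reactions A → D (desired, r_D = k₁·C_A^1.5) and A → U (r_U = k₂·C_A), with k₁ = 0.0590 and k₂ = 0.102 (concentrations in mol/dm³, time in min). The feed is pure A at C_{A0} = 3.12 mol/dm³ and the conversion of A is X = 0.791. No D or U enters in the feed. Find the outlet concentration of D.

0.786 mol/dm³

Exit C_A = C_{A0}(1−X) = 3.12×0.209 = 0.6521 mol/dm³.
A CSTR operates uniformly at the exit composition, giving r_D = 0.03107 and r_U = 0.06651 (each k·C_A^n at C_A = 0.6521).
Fraction of consumed A going to D: r_D/(r_D+r_U) = 0.3184.
C_D = 0.3184·C_{A0}·X = 0.3184×3.12×0.791 = 0.786 mol/dm³.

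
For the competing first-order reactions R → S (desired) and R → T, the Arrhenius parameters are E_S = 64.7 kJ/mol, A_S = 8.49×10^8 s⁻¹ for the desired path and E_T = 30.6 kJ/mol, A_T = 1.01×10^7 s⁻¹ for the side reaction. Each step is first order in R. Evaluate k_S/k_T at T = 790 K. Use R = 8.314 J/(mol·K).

0.468

k_S/k_T = (A_S/A_T)·exp[−(E_S−E_T)/(RT)] = (A_S/A_T)·exp[(E_T−E_S)/(RT)].
(E_T−E_S)/(RT) = (30.6−64.7)×10³/(8.314×790) = -34100/6568 = -5.192.
k_S/k_T = (8.49×10^8/1.01×10^7)·exp(-5.192) = 84.06 × 0.005562 = 0.468.
Since E_S > E_T, raising the temperature improves selectivity toward S.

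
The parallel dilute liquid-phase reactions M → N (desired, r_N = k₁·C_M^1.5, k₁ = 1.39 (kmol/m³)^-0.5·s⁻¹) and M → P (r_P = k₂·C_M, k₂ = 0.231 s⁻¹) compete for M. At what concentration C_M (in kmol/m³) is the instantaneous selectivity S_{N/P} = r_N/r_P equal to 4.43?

S_{N/P} = (k₁/k₂)·C_M^0.5 ⇒ C_M = (S·k₂/k₁)^(2).
= (4.43×0.231/1.39)^(2) = (0.7362)^(2) = 0.542 kmol/m³.

0.542 kmol/m³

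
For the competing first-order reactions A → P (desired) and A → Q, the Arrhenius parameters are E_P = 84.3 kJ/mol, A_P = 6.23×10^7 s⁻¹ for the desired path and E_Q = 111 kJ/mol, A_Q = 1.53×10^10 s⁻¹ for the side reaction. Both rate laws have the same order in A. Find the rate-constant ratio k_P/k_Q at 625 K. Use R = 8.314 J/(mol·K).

Since both paths have the same order in A, the concentration cancels and S_{P/Q} = k_P/k_Q = (A_P/A_Q)·exp[(E_Q−E_P)/(RT)].
(E_Q−E_P)/(RT) = (111−84.3)×10³/(8.314×625) = 26700/5196 = 5.138.
k_P/k_Q = (6.23×10^7/1.53×10^10)·exp(5.138) = 0.004072 × 170.4 = 0.694.
Since E_P < E_Q, lowering the temperature improves selectivity toward P.

0.694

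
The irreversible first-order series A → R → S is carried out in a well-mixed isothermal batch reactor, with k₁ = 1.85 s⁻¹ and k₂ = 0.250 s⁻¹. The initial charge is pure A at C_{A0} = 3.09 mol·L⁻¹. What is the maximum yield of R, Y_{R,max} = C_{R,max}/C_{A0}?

For a first-order series the maximum intermediate yield is C_{R,max}/C_{A0} = (k₁/k₂)^[k₂/(k₂−k₁)].
= (1.85/0.250)^(0.250/(0.250−1.85)) = (7.400)^(-0.1562) = 0.7314.

0.731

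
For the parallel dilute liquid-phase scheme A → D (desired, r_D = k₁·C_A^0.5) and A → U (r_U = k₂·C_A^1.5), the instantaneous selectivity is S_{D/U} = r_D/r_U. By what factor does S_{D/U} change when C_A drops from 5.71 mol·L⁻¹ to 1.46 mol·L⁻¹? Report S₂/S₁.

S_{D/U} = (k₁/k₂)·C_A⁻¹, so S₂/S₁ = (C_{A,2}/C_{A,1})⁻¹.
= 5.71/1.46 = 3.91.
Selectivity toward D rises as C_A falls — low-concentration operation is favoured.

3.91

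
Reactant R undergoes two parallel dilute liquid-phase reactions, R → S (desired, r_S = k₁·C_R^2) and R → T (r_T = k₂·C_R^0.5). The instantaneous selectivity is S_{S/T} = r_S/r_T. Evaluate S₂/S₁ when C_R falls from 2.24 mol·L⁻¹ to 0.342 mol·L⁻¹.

S_{S/T} = (k₁/k₂)·C_R^1.5, so S₂/S₁ = (C_{R,2}/C_{R,1})^1.5.
= (0.342/2.24)^1.5 = (0.1527)^1.5 = 0.0597.
Selectivity toward S falls as C_R falls — high-concentration operation is favoured.

0.0597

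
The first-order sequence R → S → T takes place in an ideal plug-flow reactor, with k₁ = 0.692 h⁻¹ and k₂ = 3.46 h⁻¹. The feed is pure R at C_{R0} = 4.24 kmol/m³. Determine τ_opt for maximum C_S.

0.581 h

The intermediate peaks when r₁ = r₂, i.e. k₁e^(−k₁τ) = k₂e^(−k₂τ), giving τ_opt = ln(k₂/k₁)/(k₂−k₁).
= ln(3.46/0.692)/(3.46−0.692) = ln(5.000)/2.768 = 1.609/2.768 = 0.581 h.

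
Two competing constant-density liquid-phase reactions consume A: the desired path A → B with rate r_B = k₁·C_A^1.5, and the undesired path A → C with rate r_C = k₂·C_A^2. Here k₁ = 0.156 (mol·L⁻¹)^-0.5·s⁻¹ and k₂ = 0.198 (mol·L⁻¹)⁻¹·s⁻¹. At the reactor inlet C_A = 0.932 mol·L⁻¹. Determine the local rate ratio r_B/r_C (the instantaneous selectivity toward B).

S_{B/C} = r_B/r_C = (k₁·C_A^1.5)/(k₂·C_A^2) = (k₁/k₂)·C_A^-0.5.
= (0.156×0.9320^1.5) / (0.198×0.9320^2) = 0.1404/0.1720 = 0.816.

0.816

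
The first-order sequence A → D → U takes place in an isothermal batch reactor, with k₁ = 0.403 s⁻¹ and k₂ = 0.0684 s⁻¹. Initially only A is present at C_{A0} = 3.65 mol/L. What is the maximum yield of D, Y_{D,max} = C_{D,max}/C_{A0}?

Evaluating C_D at t_opt = ln(k₂/k₁)/(k₂−k₁) gives C_{D,max}/C_{A0} = (k₁/k₂)^[k₂/(k₂−k₁)].
= (0.403/0.0684)^(0.0684/(0.0684−0.403)) = (5.892)^(-0.2044) = 0.6959.

0.696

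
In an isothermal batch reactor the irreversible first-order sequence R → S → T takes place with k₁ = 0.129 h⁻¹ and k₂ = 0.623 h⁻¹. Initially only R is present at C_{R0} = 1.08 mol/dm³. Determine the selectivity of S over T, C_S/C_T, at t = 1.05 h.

Solving the coupled first-order balances gives C_S(t) = [k₁/(k₂−k₁)]·C_{R0}·(e^(−k₁t) − e^(−k₂t)).
e^(−k₁t) = e^(−0.129×1.05) = e^(−0.1355) = 0.8733; e^(−k₂t) = e^(−0.6542) = 0.5199.
C_S = 0.129×1.08/(0.623−0.129) × (0.8733−0.5199) = 0.2820×0.3534 = 0.09968 mol/dm³.
C_R = C_{R0}e^(−k₁t) = 0.9432 mol/dm³, so C_T = C_{R0}−C_R−C_S = 0.03713 mol/dm³; C_S/C_T = 2.68.

2.68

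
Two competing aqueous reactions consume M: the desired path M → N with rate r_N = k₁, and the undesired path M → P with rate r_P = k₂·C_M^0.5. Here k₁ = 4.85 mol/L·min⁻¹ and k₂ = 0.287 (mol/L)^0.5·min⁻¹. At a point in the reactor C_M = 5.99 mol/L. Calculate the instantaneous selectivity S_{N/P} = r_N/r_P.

6.90

S_{N/P} = r_N/r_P = (k₁)/(k₂·C_M^0.5) = (k₁/k₂)·C_M^-0.5.
= (4.85) / (0.287×5.990^0.5) = 4.850/0.7024 = 6.90.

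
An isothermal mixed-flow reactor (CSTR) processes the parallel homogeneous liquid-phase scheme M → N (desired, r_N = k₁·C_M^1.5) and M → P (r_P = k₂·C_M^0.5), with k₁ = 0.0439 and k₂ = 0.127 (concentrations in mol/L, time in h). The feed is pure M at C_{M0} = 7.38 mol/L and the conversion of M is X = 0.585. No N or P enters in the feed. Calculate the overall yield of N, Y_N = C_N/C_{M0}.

0.301

Exit C_M = C_{M0}(1−X) = 7.38×0.415 = 3.063 mol/L.
A CSTR operates uniformly at the exit composition, giving r_N = 0.2353 and r_P = 0.2223 (each k·C_M^n at C_M = 3.063).
Fraction of consumed M going to N: r_N/(r_N+r_P) = 0.5143.
C_N = 0.5143·C_{M0}·X = 0.5143×7.38×0.585 = 2.22 mol/L; Y_N = C_N/C_{M0} = 0.301.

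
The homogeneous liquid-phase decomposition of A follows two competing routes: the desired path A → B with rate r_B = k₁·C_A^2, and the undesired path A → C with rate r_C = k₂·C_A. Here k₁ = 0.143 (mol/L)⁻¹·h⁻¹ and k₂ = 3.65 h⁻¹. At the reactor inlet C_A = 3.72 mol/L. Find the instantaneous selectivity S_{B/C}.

0.146

S_{B/C} = r_B/r_C = (k₁·C_A^2)/(k₂·C_A) = (k₁/k₂)·C_A.
= (0.143×3.720^2) / (3.65×3.720) = 1.979/13.58 = 0.146.
Since the desired path is higher order in A, keeping C_A high (PFR or concentrated feed) favours B.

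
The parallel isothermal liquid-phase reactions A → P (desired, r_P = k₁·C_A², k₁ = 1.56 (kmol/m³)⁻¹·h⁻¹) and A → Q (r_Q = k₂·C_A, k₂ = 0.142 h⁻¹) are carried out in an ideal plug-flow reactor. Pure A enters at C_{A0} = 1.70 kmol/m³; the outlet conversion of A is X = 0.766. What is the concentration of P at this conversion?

C_A = C_{A0}(1−X) = 0.3978 kmol/m³.
Along a PFR/batch, dC_Q/dC_A = −r_Q/(r_P+r_Q) = −k₂/(k₂+k₁·C_A).
Integrating from C_{A0} to C_A: C_Q = (0.142/1.56)·ln[(0.142+1.56·1.70)/(0.142+1.56·0.398)] = 0.09103·ln(2.794/0.7626) = 0.1182 kmol/m³.
Then C_P = (C_{A0}−C_A) − C_Q = 1.302 − 0.1182 = 1.184 kmol/m³.

1.18 kmol/m³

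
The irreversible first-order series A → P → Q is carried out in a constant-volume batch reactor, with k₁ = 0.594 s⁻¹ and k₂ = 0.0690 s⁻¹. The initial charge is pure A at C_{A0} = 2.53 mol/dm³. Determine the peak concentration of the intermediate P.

1.91 mol/dm³

At the optimum, C_{P,max}/C_{A0} = (k₁/k₂)^[k₂/(k₂−k₁)].
= (0.594/0.0690)^(0.0690/(0.0690−0.594)) = (8.609)^(-0.1314) = 0.7536.
C_{P,max} = 0.7536×2.53 = 1.91 mol/dm³.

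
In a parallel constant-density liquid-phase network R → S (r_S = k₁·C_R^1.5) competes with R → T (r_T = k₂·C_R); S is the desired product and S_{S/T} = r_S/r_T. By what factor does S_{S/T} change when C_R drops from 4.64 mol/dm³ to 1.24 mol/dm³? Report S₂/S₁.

S_{S/T} = (k₁/k₂)·C_R^0.5, so S₂/S₁ = (C_{R,2}/C_{R,1})^0.5.
= (1.24/4.64)^0.5 = (0.2672)^0.5 = 0.517.
Selectivity toward S falls as C_R falls — high-concentration operation is favoured.

0.517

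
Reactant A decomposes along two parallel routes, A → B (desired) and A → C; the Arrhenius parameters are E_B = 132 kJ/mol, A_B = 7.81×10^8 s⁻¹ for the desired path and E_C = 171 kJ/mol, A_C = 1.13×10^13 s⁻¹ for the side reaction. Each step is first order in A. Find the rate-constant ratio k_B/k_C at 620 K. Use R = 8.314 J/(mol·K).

Since both paths have the same order in A, the concentration cancels and S_{B/C} = k_B/k_C = (A_B/A_C)·exp[(E_C−E_B)/(RT)].
(E_C−E_B)/(RT) = (171−132)×10³/(8.314×620) = 39000/5155 = 7.566.
k_B/k_C = (7.81×10^8/1.13×10^13)·exp(7.566) = 6.912×10^-5 × 1931 = 0.133.

0.133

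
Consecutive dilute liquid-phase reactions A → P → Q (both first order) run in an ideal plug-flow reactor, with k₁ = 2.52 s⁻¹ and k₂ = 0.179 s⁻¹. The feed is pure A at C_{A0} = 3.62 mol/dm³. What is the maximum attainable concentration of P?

2.96 mol/dm³

Evaluating C_P at τ_opt = ln(k₂/k₁)/(k₂−k₁) gives C_{P,max}/C_{A0} = (k₁/k₂)^[k₂/(k₂−k₁)].
= (2.52/0.179)^(0.179/(0.179−2.52)) = (14.08)^(-0.07646) = 0.8169.
C_{P,max} = 0.8169×3.62 = 2.96 mol/dm³.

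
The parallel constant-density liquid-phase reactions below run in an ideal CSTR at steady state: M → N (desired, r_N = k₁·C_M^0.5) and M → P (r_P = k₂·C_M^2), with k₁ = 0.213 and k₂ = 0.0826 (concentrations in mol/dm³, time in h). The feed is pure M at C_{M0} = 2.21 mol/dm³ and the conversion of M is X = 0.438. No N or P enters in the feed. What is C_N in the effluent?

Exit C_M = C_{M0}(1−X) = 2.21×0.562 = 1.242 mol/dm³.
A CSTR operates uniformly at the exit composition, giving r_N = 0.2374 and r_P = 0.1274 (each k·C_M^n at C_M = 1.242).
Fraction of consumed M going to N: r_N/(r_N+r_P) = 0.6507.
C_N = 0.6507·C_{M0}·X = 0.6507×2.21×0.438 = 0.630 mol/dm³.

0.630 mol/dm³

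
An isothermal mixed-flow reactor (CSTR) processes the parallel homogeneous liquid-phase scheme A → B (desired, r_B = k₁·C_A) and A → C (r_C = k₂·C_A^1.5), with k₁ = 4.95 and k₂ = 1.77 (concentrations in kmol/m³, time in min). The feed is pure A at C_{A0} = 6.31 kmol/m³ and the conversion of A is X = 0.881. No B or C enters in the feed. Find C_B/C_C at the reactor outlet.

3.23

Exit C_A = C_{A0}(1−X) = 6.31×0.119 = 0.7509 kmol/m³.
In a CSTR the entire volume is at exit conditions, so r_B = 4.95×0.7509 = 3.717 and r_C = 1.77×0.7509^1.5 = 1.152.
Overall selectivity = C_B/C_C = r_Bτ/(r_Cτ) = r_B/r_C = 3.23.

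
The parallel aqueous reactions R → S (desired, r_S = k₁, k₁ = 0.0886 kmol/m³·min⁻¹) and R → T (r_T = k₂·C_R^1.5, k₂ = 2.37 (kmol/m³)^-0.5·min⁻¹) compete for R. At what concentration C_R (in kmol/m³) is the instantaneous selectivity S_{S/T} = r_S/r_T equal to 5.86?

S_{S/T} = (k₁/k₂)·C_R^-1.5 ⇒ C_R = (S·k₂/k₁)^(1/(-1.5)).
= (5.86×2.37/0.0886)^(-0.6667) = (156.8)^(-0.6667) = 0.0344 kmol/m³.

0.0344 kmol/m³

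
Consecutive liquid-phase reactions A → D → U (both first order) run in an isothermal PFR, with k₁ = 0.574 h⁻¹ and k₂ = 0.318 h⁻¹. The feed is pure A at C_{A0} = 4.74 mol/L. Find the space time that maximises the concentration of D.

For first-order series the maximum of C_D occurs at τ_opt = ln(k₂/k₁)/(k₂−k₁).
= ln(0.318/0.574)/(0.318−0.574) = ln(0.5540)/-0.2560 = -0.5906/-0.2560 = 2.31 h.

2.31 h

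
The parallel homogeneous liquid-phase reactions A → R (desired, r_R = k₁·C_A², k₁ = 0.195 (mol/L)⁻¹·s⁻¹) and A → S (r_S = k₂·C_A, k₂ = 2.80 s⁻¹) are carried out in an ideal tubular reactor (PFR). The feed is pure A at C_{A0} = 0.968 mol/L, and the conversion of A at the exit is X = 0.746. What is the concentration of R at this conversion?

0.0292 mol/L

C_A = C_{A0}(1−X) = 0.2459 mol/L.
Along a PFR/batch, dC_S/dC_A = −r_S/(r_R+r_S) = −k₂/(k₂+k₁·C_A).
Integrating from C_{A0} to C_A: C_S = (2.80/0.195)·ln[(2.80+0.195·0.968)/(2.80+0.195·0.246)] = 14.36·ln(2.989/2.848) = 0.6930 mol/L.
Then C_R = (C_{A0}−C_A) − C_S = 0.7221 − 0.6930 = 0.02915 mol/L.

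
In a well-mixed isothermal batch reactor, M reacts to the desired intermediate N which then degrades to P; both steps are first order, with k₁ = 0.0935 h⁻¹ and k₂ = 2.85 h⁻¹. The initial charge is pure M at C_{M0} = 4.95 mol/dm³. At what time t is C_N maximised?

For first-order series the maximum of C_N occurs at t_opt = ln(k₂/k₁)/(k₂−k₁).
= ln(2.85/0.0935)/(2.85−0.0935) = ln(30.48)/2.756 = 3.417/2.756 = 1.24 h.

1.24 h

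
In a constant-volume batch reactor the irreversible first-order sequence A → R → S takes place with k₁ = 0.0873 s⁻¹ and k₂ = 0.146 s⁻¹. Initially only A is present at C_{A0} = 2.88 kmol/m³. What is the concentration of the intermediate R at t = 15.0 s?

0.677 kmol/m³

Solving the coupled first-order balances gives C_R(t) = [k₁/(k₂−k₁)]·C_{A0}·(e^(−k₁t) − e^(−k₂t)).
e^(−k₁t) = e^(−0.0873×15.0) = e^(−1.310) = 0.2700; e^(−k₂t) = e^(−2.190) = 0.1119.
C_R = 0.0873×2.88/(0.146−0.0873) × (0.2700−0.1119) = 4.283×0.1580 = 0.6769 kmol/m³.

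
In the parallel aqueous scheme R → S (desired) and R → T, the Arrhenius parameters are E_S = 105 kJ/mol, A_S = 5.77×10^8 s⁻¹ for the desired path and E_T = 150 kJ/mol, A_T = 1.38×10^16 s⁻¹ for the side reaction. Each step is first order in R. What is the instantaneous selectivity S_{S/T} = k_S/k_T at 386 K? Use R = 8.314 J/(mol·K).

0.0514

Since both paths have the same order in R, the concentration cancels and S_{S/T} = k_S/k_T = (A_S/A_T)·exp[(E_T−E_S)/(RT)].
(E_T−E_S)/(RT) = (150−105)×10³/(8.314×386) = 45000/3209 = 14.02.
k_S/k_T = (5.77×10^8/1.38×10^16)·exp(14.02) = 4.181×10^-8 × 1.230×10^6 = 0.0514.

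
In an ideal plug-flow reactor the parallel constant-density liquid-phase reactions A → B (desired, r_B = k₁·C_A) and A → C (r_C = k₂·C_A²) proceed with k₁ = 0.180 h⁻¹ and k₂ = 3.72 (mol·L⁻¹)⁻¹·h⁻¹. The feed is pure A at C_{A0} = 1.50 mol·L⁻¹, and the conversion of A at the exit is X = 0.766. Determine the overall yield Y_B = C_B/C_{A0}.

C_A = C_{A0}(1−X) = 0.3510 mol·L⁻¹.
Along a PFR/batch, dC_B/dC_A = −r_B/(r_B+r_C) = −k₁/(k₁+k₂·C_A).
Integrating from C_{A0} to C_A: C_B = (0.180/3.72)·ln[(0.180+3.72·1.50)/(0.180+3.72·0.351)] = 0.04839·ln(5.760/1.486) = 0.06557 mol·L⁻¹.
Y_B = C_B/C_{A0} = 0.06557/1.50 = 0.0437.

0.0437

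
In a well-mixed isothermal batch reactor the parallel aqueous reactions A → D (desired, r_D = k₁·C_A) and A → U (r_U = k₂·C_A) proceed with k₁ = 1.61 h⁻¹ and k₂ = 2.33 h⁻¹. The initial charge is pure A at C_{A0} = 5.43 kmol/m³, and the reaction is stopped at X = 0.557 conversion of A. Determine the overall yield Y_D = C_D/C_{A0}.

C_A = C_{A0}(1−X) = 2.405 kmol/m³.
Both paths are first order in A, so the instantaneous fraction to D is constant: dC_D/d(−C_A) = k₁/(k₁+k₂) = 0.4086.
C_D = 0.4086·(C_{A0}−C_A) = 0.4086×3.025 = 1.24 kmol/m³.
Y_D = C_D/C_{A0} = 1.236/5.43 = 0.228.

0.228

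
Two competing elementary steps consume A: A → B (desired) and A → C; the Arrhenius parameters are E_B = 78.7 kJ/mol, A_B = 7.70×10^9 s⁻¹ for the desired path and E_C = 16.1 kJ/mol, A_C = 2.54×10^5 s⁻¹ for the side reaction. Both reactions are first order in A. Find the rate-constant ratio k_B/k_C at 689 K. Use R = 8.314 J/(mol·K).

0.544

Since both paths have the same order in A, the concentration cancels and S_{B/C} = k_B/k_C = (A_B/A_C)·exp[(E_C−E_B)/(RT)].
(E_C−E_B)/(RT) = (16.1−78.7)×10³/(8.314×689) = -62600/5728 = -10.93.
k_B/k_C = (7.70×10^9/2.54×10^5)·exp(-10.93) = 30315 × 1.795×10^-5 = 0.544.
Since E_B > E_C, raising the temperature improves selectivity toward B.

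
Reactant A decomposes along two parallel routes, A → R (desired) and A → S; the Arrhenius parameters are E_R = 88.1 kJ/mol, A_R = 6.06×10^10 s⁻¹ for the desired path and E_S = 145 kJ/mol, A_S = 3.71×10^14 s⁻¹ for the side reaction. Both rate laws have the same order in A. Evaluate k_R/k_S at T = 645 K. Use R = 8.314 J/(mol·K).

6.63

Since both paths have the same order in A, the concentration cancels and S_{R/S} = k_R/k_S = (A_R/A_S)·exp[(E_S−E_R)/(RT)].
(E_S−E_R)/(RT) = (145−88.1)×10³/(8.314×645) = 56900/5363 = 10.61.
k_R/k_S = (6.06×10^10/3.71×10^14)·exp(10.61) = 1.633×10^-4 × 40565 = 6.63.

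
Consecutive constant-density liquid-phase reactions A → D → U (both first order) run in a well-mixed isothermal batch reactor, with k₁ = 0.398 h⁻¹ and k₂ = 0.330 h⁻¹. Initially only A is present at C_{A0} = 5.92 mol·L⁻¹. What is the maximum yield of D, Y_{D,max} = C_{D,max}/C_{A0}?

0.403

Evaluating C_D at t_opt = ln(k₂/k₁)/(k₂−k₁) gives C_{D,max}/C_{A0} = (k₁/k₂)^[k₂/(k₂−k₁)].
= (0.398/0.330)^(0.330/(0.330−0.398)) = (1.206)^(-4.853) = 0.4028.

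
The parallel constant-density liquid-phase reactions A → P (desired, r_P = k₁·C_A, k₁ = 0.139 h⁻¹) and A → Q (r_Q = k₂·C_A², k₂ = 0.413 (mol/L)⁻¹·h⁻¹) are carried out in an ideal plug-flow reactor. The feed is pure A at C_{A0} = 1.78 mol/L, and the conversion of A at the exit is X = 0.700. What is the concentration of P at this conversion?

0.299 mol/L

C_A = C_{A0}(1−X) = 0.5340 mol/L.
Along a PFR/batch, dC_P/dC_A = −r_P/(r_P+r_Q) = −k₁/(k₁+k₂·C_A).
Integrating from C_{A0} to C_A: C_P = (0.139/0.413)·ln[(0.139+0.413·1.78)/(0.139+0.413·0.534)] = 0.3366·ln(0.8741/0.3595) = 0.2990 mol/L.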